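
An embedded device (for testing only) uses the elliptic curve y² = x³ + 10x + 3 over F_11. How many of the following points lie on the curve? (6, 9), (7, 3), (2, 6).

2

(6, 9): 9² ≡ 4, rhs ≡ 4 → on.
(7, 3): 3² ≡ 9, rhs ≡ 9 → on.
(2, 6): 6² ≡ 3, rhs ≡ 9 → off.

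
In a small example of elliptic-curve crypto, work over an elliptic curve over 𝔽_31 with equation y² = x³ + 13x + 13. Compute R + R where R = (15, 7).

tangent at (15, 7): λ = (3·15² + 13)/(2·7) ≡ 6/14. 14⁻¹ ≡ 20 (mod 31) since 14·20 = 280 ≡ 1, so λ ≡ 6·20 ≡ 27.
  x = λ² - 15 - 15 = 729 - 30 ≡ 17; y = λ·(15 - 17) - 7 ≡ 1. → (17, 1)

(17, 1)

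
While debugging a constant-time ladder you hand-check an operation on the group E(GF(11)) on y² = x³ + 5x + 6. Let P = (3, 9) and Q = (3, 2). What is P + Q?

O

The two points share x = 3 and their y-coordinates satisfy 9 + 2 ≡ 0 (mod 11), so they are inverses. Their sum is O.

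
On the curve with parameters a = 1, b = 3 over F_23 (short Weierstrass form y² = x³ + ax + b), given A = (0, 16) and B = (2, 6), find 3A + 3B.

(4, 18)

First 3A:
Repeated addition: build up to 3A.
2A: tangent at (0, 16): λ = (3·0² + 1)/(2·16) ≡ 1/9. 9⁻¹ ≡ 18 (mod 23), so λ ≡ 1·18 ≡ 18.
  x = λ² - 0 - 0 = 324 - 0 ≡ 2; y = λ·(0 - 2) - 16 ≡ 17. → (2, 17)
3A: (2, 17) + (0, 16). λ = (16 - 17)/(0 - 2) ≡ 22/21 mod 23. 21⁻¹ ≡ 11 (mod 23), so λ ≡ 12.
  x = λ² - 2 - 0 = 144 - 2 ≡ 4; y = λ·(2 - 4) - 17 ≡ 5. → (4, 5)
3A = (4, 5).
Next 3B:
Repeated addition: build up to 3B.
2B: tangent at (2, 6): λ = (3·2² + 1)/(2·6) ≡ 13/12. 12⁻¹ ≡ 2 (mod 23), so λ ≡ 13·2 ≡ 3.
  x = λ² - 2 - 2 = 9 - 4 ≡ 5; y = λ·(2 - 5) - 6 ≡ 8. → (5, 8)
3B: (5, 8) + (2, 6). λ = (6 - 8)/(2 - 5) ≡ 21/20 mod 23. 20⁻¹ ≡ 15 (mod 23), so λ ≡ 16.
  x = λ² - 5 - 2 = 256 - 7 ≡ 19; y = λ·(5 - 19) - 8 ≡ 21. → (19, 21)
3B = (19, 21).
Finally 3A + 3B:
(4, 5) + (19, 21). λ = (21 - 5)/(19 - 4) ≡ 16/15 mod 23. 15⁻¹ ≡ 20 (mod 23), so λ ≡ 21.
  x = λ² - 4 - 19 = 441 - 23 ≡ 4; y = λ·(4 - 4) - 5 ≡ 18. → (4, 18)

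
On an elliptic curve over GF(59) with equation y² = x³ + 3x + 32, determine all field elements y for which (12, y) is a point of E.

x³ + 3x + 32 = 1796 ≡ 26 (mod 59).
Square roots of 26 mod 59: 12 and 47 (since 12² = 144 ≡ 26).

12, 47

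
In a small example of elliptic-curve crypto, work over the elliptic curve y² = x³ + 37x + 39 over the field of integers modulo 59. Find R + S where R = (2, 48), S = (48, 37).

(2, 48) + (48, 37). λ = (37 - 48)/(48 - 2) ≡ 48/46 mod 59. 46⁻¹ ≡ 9 (mod 59), so λ ≡ 19.
  x = λ² - 2 - 48 = 361 - 50 ≡ 16; y = λ·(2 - 16) - 48 ≡ 40. → (16, 40)

(16, 40)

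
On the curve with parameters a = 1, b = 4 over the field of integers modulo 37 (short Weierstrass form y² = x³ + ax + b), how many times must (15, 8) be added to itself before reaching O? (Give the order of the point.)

7

2P: tangent at (15, 8): λ = (3·15² + 1)/(2·8) ≡ 10/16. 16⁻¹ ≡ 7 (mod 37), so λ ≡ 10·7 ≡ 33.
  x = λ² - 15 - 15 = 1089 - 30 ≡ 23; y = λ·(15 - 23) - 8 ≡ 24. → (23, 24)
3P: (23, 24) + (15, 8). λ = (8 - 24)/(15 - 23) ≡ 21/29 mod 37. 29⁻¹ ≡ 23 (mod 37), so λ ≡ 2.
  x = λ² - 23 - 15 = 4 - 38 ≡ 3; y = λ·(23 - 3) - 24 ≡ 16. → (3, 16)
4P: (3, 16) + (15, 8). λ = (8 - 16)/(15 - 3) ≡ 29/12 mod 37. 12⁻¹ ≡ 34 (mod 37) since 12·34 = 408 ≡ 1, so λ ≡ 24.
  x = λ² - 3 - 15 = 576 - 18 ≡ 3; y = λ·(3 - 3) - 16 ≡ 21. → (3, 21)
5P: (3, 21) + (15, 8). λ = (8 - 21)/(15 - 3) ≡ 24/12 mod 37. 12⁻¹ ≡ 34 (mod 37), so λ ≡ 2.
  x = λ² - 3 - 15 = 4 - 18 ≡ 23; y = λ·(3 - 23) - 21 ≡ 13. → (23, 13)
6P: (23, 13) + (15, 8). λ = (8 - 13)/(15 - 23) ≡ 32/29 mod 37. 29⁻¹ ≡ 23 (mod 37), so λ ≡ 33.
  x = λ² - 23 - 15 = 1089 - 38 ≡ 15; y = λ·(23 - 15) - 13 ≡ 29. → (15, 29)
7P: (15, 29) + (15, 8): same x and y₁ ≡ -y₂, so the sum is O.
7P = O, so the order is 7.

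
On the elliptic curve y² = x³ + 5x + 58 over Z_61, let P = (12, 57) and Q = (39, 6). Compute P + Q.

(58, 57)

(12, 57) + (39, 6). λ = (6 - 57)/(39 - 12) ≡ 10/27 mod 61. 27⁻¹ ≡ 52 (mod 61) since 27·52 = 1404 ≡ 1, so λ ≡ 32.
  x = λ² - 12 - 39 = 1024 - 51 ≡ 58; y = λ·(12 - 58) - 57 ≡ 57. → (58, 57)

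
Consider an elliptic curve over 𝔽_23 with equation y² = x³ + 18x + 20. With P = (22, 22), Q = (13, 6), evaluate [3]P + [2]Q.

First 3P:
Repeated addition: build up to 3P.
2P: tangent at (22, 22): λ = (3·22² + 18)/(2·22) ≡ 21/21. 21⁻¹ ≡ 11 (mod 23), so λ ≡ 21·11 ≡ 1.
  x = λ² - 22 - 22 = 1 - 44 ≡ 3; y = λ·(22 - 3) - 22 ≡ 20. → (3, 20)
3P: (3, 20) + (22, 22). λ = (22 - 20)/(22 - 3) ≡ 2/19 mod 23. 19⁻¹ ≡ 17 (mod 23), so λ ≡ 11.
  x = λ² - 3 - 22 = 121 - 25 ≡ 4; y = λ·(3 - 4) - 20 ≡ 15. → (4, 15)
3P = (4, 15).
Next 2Q:
Repeated addition: build up to 2Q.
2Q: tangent at (13, 6): λ = (3·13² + 18)/(2·6) ≡ 19/12. 12⁻¹ ≡ 2 (mod 23), so λ ≡ 19·2 ≡ 15.
  x = λ² - 13 - 13 = 225 - 26 ≡ 15; y = λ·(13 - 15) - 6 ≡ 10. → (15, 10)
2Q = (15, 10).
Finally 3P + 2Q:
(4, 15) + (15, 10). λ = (10 - 15)/(15 - 4) ≡ 18/11 mod 23. 11⁻¹ ≡ 21 (mod 23), so λ ≡ 10.
  x = λ² - 4 - 15 = 100 - 19 ≡ 12; y = λ·(4 - 12) - 15 ≡ 20. → (12, 20)

(12, 20)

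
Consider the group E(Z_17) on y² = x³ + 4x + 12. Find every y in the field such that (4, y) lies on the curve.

x³ + 4x + 12 = 92 ≡ 7 (mod 17).
7 is a non-residue mod 17; no y exists.

none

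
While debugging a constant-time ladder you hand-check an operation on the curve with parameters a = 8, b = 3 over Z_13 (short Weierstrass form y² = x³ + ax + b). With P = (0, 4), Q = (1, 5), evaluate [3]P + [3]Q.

First 3P:
Repeated addition: build up to 3P.
2P: tangent at (0, 4): λ = (3·0² + 8)/(2·4) ≡ 8/8. 8⁻¹ ≡ 5 (mod 13), so λ ≡ 8·5 ≡ 1.
  x = λ² - 0 - 0 = 1 - 0 ≡ 1; y = λ·(0 - 1) - 4 ≡ 8. → (1, 8)
3P: (1, 8) + (0, 4). λ = (4 - 8)/(0 - 1) ≡ 9/12 mod 13. 12⁻¹ ≡ 12 (mod 13) since 12·12 = 144 ≡ 1, so λ ≡ 4.
  x = λ² - 1 - 0 = 16 - 1 ≡ 2; y = λ·(1 - 2) - 8 ≡ 1. → (2, 1)
3P = (2, 1).
Next 3Q:
Repeated addition: build up to 3Q.
2Q: tangent at (1, 5): λ = (3·1² + 8)/(2·5) ≡ 11/10. 10⁻¹ ≡ 4 (mod 13), so λ ≡ 11·4 ≡ 5.
  x = λ² - 1 - 1 = 25 - 2 ≡ 10; y = λ·(1 - 10) - 5 ≡ 2. → (10, 2)
3Q: (10, 2) + (1, 5). λ = (5 - 2)/(1 - 10) ≡ 3/4 mod 13. 4⁻¹ ≡ 10 (mod 13) since 4·10 = 40 ≡ 1, so λ ≡ 4.
  x = λ² - 10 - 1 = 16 - 11 ≡ 5; y = λ·(10 - 5) - 2 ≡ 5. → (5, 5)
3Q = (5, 5).
Finally 3P + 3Q:
(2, 1) + (5, 5). λ = (5 - 1)/(5 - 2) ≡ 4/3 mod 13. 3⁻¹ ≡ 9 (mod 13), so λ ≡ 10.
  x = λ² - 2 - 5 = 100 - 7 ≡ 2; y = λ·(2 - 2) - 1 ≡ 12. → (2, 12)

(2, 12)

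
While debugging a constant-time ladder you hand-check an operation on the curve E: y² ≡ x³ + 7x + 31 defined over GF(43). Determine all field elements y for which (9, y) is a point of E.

x³ + 7x + 31 = 823 ≡ 6 (mod 43).
Square roots of 6 mod 43: 7 and 36 (since 7² = 49 ≡ 6).

7, 36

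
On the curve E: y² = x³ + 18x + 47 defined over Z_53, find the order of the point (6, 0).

2

2P: (6, 0) + (6, 0): same x and y₁ ≡ -y₂, so the sum is O.
2P = O, so the order is 2.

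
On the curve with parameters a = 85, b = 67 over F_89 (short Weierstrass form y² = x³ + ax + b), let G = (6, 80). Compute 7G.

(6, 80)

Double-and-add on 7 = (111)₂. Start with G = (6, 80) for the leading 1-bit.
double: tangent at (6, 80): λ = (3·6² + 85)/(2·80) ≡ 15/71. 71⁻¹ ≡ 84 (mod 89), so λ ≡ 15·84 ≡ 14.
  x = λ² - 6 - 6 = 196 - 12 ≡ 6; y = λ·(6 - 6) - 80 ≡ 9. → (6, 9)
add G: (6, 9) + (6, 80): same x and y₁ ≡ -y₂, so the sum is ∞.
double: ∞ + ∞ = ∞ (identity).
add G: ∞ + (6, 80) = (6, 80) (identity).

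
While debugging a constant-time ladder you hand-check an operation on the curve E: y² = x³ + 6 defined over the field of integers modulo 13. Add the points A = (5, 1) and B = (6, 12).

(6, 1)

(5, 1) + (6, 12). λ = (12 - 1)/(6 - 5) ≡ 11/1 mod 13. 1⁻¹ ≡ 1 (mod 13), so λ ≡ 11.
  x = λ² - 5 - 6 = 121 - 11 ≡ 6; y = λ·(5 - 6) - 1 ≡ 1. → (6, 1)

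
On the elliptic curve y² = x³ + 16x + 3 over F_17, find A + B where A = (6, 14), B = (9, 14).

(6, 14) + (9, 14). λ = (14 - 14)/(9 - 6) ≡ 0/3 mod 17. 3⁻¹ ≡ 6 (mod 17), so λ ≡ 0.
  x = λ² - 6 - 9 = 0 - 15 ≡ 2; y = λ·(6 - 2) - 14 ≡ 3. → (2, 3)

(2, 3)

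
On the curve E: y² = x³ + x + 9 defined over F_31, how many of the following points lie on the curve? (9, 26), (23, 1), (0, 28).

1

(9, 26): 26² ≡ 25, rhs ≡ 3 → off.
(23, 1): 1² ≡ 1, rhs ≡ 16 → off.
(0, 28): 28² ≡ 9, rhs ≡ 9 → on.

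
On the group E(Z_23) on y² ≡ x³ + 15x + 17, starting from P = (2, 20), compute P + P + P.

(11, 15)

Repeated addition: build up to 3P.
2P: tangent at (2, 20): λ = (3·2² + 15)/(2·20) ≡ 4/17. 17⁻¹ ≡ 19 (mod 23), so λ ≡ 4·19 ≡ 7.
  x = λ² - 2 - 2 = 49 - 4 ≡ 22; y = λ·(2 - 22) - 20 ≡ 1. → (22, 1)
3P: (22, 1) + (2, 20). λ = (20 - 1)/(2 - 22) ≡ 19/3 mod 23. 3⁻¹ ≡ 8 (mod 23), so λ ≡ 14.
  x = λ² - 22 - 2 = 196 - 24 ≡ 11; y = λ·(22 - 11) - 1 ≡ 15. → (11, 15)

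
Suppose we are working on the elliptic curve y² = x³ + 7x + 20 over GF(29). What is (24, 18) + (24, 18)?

(4, 5)

tangent at (24, 18): λ = (3·24² + 7)/(2·18) ≡ 24/7. 7⁻¹ ≡ 25 (mod 29) since 7·25 = 175 ≡ 1, so λ ≡ 24·25 ≡ 20.
  x = λ² - 24 - 24 = 400 - 48 ≡ 4; y = λ·(24 - 4) - 18 ≡ 5. → (4, 5)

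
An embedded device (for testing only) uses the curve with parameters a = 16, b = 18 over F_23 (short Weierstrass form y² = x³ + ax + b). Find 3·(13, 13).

(4, 13)

Write G = (13, 13).
Repeated addition: build up to 3G.
2G: tangent at (13, 13): λ = (3·13² + 16)/(2·13) ≡ 17/3. 3⁻¹ ≡ 8 (mod 23) since 3·8 = 24 ≡ 1, so λ ≡ 17·8 ≡ 21.
  x = λ² - 13 - 13 = 441 - 26 ≡ 1; y = λ·(13 - 1) - 13 ≡ 9. → (1, 9)
3G: (1, 9) + (13, 13). λ = (13 - 9)/(13 - 1) ≡ 4/12 mod 23. 12⁻¹ ≡ 2 (mod 23), so λ ≡ 8.
  x = λ² - 1 - 13 = 64 - 14 ≡ 4; y = λ·(1 - 4) - 9 ≡ 13. → (4, 13)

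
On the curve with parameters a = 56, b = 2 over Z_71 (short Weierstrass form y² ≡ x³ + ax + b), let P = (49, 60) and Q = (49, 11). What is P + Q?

O

The two points share x = 49 and their y-coordinates satisfy 60 + 11 ≡ 0 (mod 71), so they are inverses. Their sum is ∞.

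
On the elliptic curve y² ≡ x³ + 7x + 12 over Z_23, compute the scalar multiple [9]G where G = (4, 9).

Repeated addition: build up to 9G.
2G: tangent at (4, 9): λ = (3·4² + 7)/(2·9) ≡ 9/18. 18⁻¹ ≡ 9 (mod 23) since 18·9 = 162 ≡ 1, so λ ≡ 9·9 ≡ 12.
  x = λ² - 4 - 4 = 144 - 8 ≡ 21; y = λ·(4 - 21) - 9 ≡ 17. → (21, 17)
3G: (21, 17) + (4, 9). λ = (9 - 17)/(4 - 21) ≡ 15/6 mod 23. 6⁻¹ ≡ 4 (mod 23) since 6·4 = 24 ≡ 1, so λ ≡ 14.
  x = λ² - 21 - 4 = 196 - 25 ≡ 10; y = λ·(21 - 10) - 17 ≡ 22. → (10, 22)
4G: (10, 22) + (4, 9). λ = (9 - 22)/(4 - 10) ≡ 10/17 mod 23. 17⁻¹ ≡ 19 (mod 23) since 17·19 = 323 ≡ 1, so λ ≡ 6.
  x = λ² - 10 - 4 = 36 - 14 ≡ 22; y = λ·(10 - 22) - 22 ≡ 21. → (22, 21)
5G: (22, 21) + (4, 9). λ = (9 - 21)/(4 - 22) ≡ 11/5 mod 23. 5⁻¹ ≡ 14 (mod 23), so λ ≡ 16.
  x = λ² - 22 - 4 = 256 - 26 ≡ 0; y = λ·(22 - 0) - 21 ≡ 9. → (0, 9)
6G: (0, 9) + (4, 9). λ = (9 - 9)/(4 - 0) ≡ 0/4 mod 23. 4⁻¹ ≡ 6 (mod 23), so λ ≡ 0.
  x = λ² - 0 - 4 = 0 - 4 ≡ 19; y = λ·(0 - 19) - 9 ≡ 14. → (19, 14)
7G: (19, 14) + (4, 9). λ = (9 - 14)/(4 - 19) ≡ 18/8 mod 23. 8⁻¹ ≡ 3 (mod 23), so λ ≡ 8.
  x = λ² - 19 - 4 = 64 - 23 ≡ 18; y = λ·(19 - 18) - 14 ≡ 17. → (18, 17)
8G: (18, 17) + (4, 9). λ = (9 - 17)/(4 - 18) ≡ 15/9 mod 23. 9⁻¹ ≡ 18 (mod 23), so λ ≡ 17.
  x = λ² - 18 - 4 = 289 - 22 ≡ 14; y = λ·(18 - 14) - 17 ≡ 5. → (14, 5)
9G: (14, 5) + (4, 9). λ = (9 - 5)/(4 - 14) ≡ 4/13 mod 23. 13⁻¹ ≡ 16 (mod 23), so λ ≡ 18.
  x = λ² - 14 - 4 = 324 - 18 ≡ 7; y = λ·(14 - 7) - 5 ≡ 6. → (7, 6)

(7, 6)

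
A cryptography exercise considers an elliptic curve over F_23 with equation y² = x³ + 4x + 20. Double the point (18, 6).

(19, 20)

tangent at (18, 6): λ = (3·18² + 4)/(2·6) ≡ 10/12. 12⁻¹ ≡ 2 (mod 23), so λ ≡ 10·2 ≡ 20.
  x = λ² - 18 - 18 = 400 - 36 ≡ 19; y = λ·(18 - 19) - 6 ≡ 20. → (19, 20)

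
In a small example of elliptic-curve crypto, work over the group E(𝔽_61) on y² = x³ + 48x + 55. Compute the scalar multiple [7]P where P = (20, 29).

(20, 29)

Repeated addition: build up to 7P.
2P: tangent at (20, 29): λ = (3·20² + 48)/(2·29) ≡ 28/58. 58⁻¹ ≡ 20 (mod 61) since 58·20 = 1160 ≡ 1, so λ ≡ 28·20 ≡ 11.
  x = λ² - 20 - 20 = 121 - 40 ≡ 20; y = λ·(20 - 20) - 29 ≡ 32. → (20, 32)
3P: (20, 32) + (20, 29): same x and y₁ ≡ -y₂, so the sum is the point at infinity.
4P: the point at infinity + (20, 29) = (20, 29) (identity).
5P: tangent at (20, 29): λ = (3·20² + 48)/(2·29) ≡ 28/58. 58⁻¹ ≡ 20 (mod 61) since 58·20 = 1160 ≡ 1, so λ ≡ 28·20 ≡ 11.
  x = λ² - 20 - 20 = 121 - 40 ≡ 20; y = λ·(20 - 20) - 29 ≡ 32. → (20, 32)
6P: (20, 32) + (20, 29): same x and y₁ ≡ -y₂, so the sum is the point at infinity.
7P: the point at infinity + (20, 29) = (20, 29) (identity).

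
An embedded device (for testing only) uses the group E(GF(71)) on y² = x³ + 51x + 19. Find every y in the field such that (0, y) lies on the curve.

x³ + 51x + 19 = 19 ≡ 19 (mod 71).
Square roots of 19 mod 71: 27 and 44 (since 27² = 729 ≡ 19).

27, 44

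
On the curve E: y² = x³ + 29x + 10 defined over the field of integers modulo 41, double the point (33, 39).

tangent at (33, 39): λ = (3·33² + 29)/(2·39) ≡ 16/37. 37⁻¹ ≡ 10 (mod 41), so λ ≡ 16·10 ≡ 37.
  x = λ² - 33 - 33 = 1369 - 66 ≡ 32; y = λ·(33 - 32) - 39 ≡ 39. → (32, 39)

(32, 39)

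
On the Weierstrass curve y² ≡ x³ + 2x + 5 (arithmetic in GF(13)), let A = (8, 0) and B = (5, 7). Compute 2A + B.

First 2A:
Repeated addition: build up to 2A.
2A: (8, 0) + (8, 0): same x and y₁ ≡ -y₂, so the sum is O.
2A = O.
Finally 2A + B:
O + (5, 7) = (5, 7) (identity).

(5, 7)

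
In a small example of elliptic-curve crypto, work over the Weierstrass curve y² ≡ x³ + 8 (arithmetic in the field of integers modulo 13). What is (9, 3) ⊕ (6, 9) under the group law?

(2, 9)

(9, 3) + (6, 9). λ = (9 - 3)/(6 - 9) ≡ 6/10 mod 13. 10⁻¹ ≡ 4 (mod 13), so λ ≡ 11.
  x = λ² - 9 - 6 = 121 - 15 ≡ 2; y = λ·(9 - 2) - 3 ≡ 9. → (2, 9)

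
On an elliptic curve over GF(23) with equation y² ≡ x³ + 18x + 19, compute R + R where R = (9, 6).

tangent at (9, 6): λ = (3·9² + 18)/(2·6) ≡ 8/12. 12⁻¹ ≡ 2 (mod 23), so λ ≡ 8·2 ≡ 16.
  x = λ² - 9 - 9 = 256 - 18 ≡ 8; y = λ·(9 - 8) - 6 ≡ 10. → (8, 10)

(8, 10)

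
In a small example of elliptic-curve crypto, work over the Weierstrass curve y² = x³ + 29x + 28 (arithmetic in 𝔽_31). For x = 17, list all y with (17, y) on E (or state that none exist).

3, 28

x³ + 29x + 28 = 5434 ≡ 9 (mod 31).
Square roots of 9 mod 31: 3 and 28 (since 3² = 9 ≡ 9).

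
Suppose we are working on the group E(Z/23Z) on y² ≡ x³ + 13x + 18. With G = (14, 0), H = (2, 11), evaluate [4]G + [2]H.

First 4G:
Double-and-add on 4 = (100)₂. Start with G = (14, 0) for the leading 1-bit.
double: (14, 0) + (14, 0): same x and y₁ ≡ -y₂, so the sum is 𝒪.
double: 𝒪 + 𝒪 = 𝒪 (identity).
4G = 𝒪.
Next 2H:
Repeated addition: build up to 2H.
2H: tangent at (2, 11): λ = (3·2² + 13)/(2·11) ≡ 2/22. 22⁻¹ ≡ 22 (mod 23), so λ ≡ 2·22 ≡ 21.
  x = λ² - 2 - 2 = 441 - 4 ≡ 0; y = λ·(2 - 0) - 11 ≡ 8. → (0, 8)
2H = (0, 8).
Finally 4G + 2H:
𝒪 + (0, 8) = (0, 8) (identity).

(0, 8)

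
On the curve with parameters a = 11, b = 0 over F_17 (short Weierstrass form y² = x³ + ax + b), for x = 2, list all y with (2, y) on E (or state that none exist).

x³ + 11x + 0 = 30 ≡ 13 (mod 17).
Square roots of 13 mod 17: 8 and 9 (since 8² = 64 ≡ 13).

8, 9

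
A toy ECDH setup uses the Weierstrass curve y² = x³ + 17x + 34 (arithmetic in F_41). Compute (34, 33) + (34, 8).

The two points share x = 34 and their y-coordinates satisfy 33 + 8 ≡ 0 (mod 41), so they are inverses. Their sum is ∞.

O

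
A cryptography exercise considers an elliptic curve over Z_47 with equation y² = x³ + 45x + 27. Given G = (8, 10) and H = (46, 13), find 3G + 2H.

First 3G:
Repeated addition: build up to 3G.
2G: tangent at (8, 10): λ = (3·8² + 45)/(2·10) ≡ 2/20. 20⁻¹ ≡ 40 (mod 47), so λ ≡ 2·40 ≡ 33.
  x = λ² - 8 - 8 = 1089 - 16 ≡ 39; y = λ·(8 - 39) - 10 ≡ 1. → (39, 1)
3G: (39, 1) + (8, 10). λ = (10 - 1)/(8 - 39) ≡ 9/16 mod 47. 16⁻¹ ≡ 3 (mod 47) since 16·3 = 48 ≡ 1, so λ ≡ 27.
  x = λ² - 39 - 8 = 729 - 47 ≡ 24; y = λ·(39 - 24) - 1 ≡ 28. → (24, 28)
3G = (24, 28).
Next 2H:
Repeated addition: build up to 2H.
2H: tangent at (46, 13): λ = (3·46² + 45)/(2·13) ≡ 1/26. 26⁻¹ ≡ 38 (mod 47), so λ ≡ 1·38 ≡ 38.
  x = λ² - 46 - 46 = 1444 - 92 ≡ 36; y = λ·(46 - 36) - 13 ≡ 38. → (36, 38)
2H = (36, 38).
Finally 3G + 2H:
(24, 28) + (36, 38). λ = (38 - 28)/(36 - 24) ≡ 10/12 mod 47. 12⁻¹ ≡ 4 (mod 47) since 12·4 = 48 ≡ 1, so λ ≡ 40.
  x = λ² - 24 - 36 = 1600 - 60 ≡ 36; y = λ·(24 - 36) - 28 ≡ 9. → (36, 9)

(36, 9)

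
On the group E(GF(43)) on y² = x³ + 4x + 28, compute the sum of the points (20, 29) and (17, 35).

(20, 29) + (17, 35). λ = (35 - 29)/(17 - 20) ≡ 6/40 mod 43. 40⁻¹ ≡ 14 (mod 43), so λ ≡ 41.
  x = λ² - 20 - 17 = 1681 - 37 ≡ 10; y = λ·(20 - 10) - 29 ≡ 37. → (10, 37)

(10, 37)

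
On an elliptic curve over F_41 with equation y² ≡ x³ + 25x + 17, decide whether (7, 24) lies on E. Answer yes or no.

yes

y² = 24² ≡ 2; x³ + 25x + 17 = 535 ≡ 2 (mod 41). 2 = 2.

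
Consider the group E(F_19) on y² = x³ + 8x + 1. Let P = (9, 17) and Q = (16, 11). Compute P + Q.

(9, 17) + (16, 11). λ = (11 - 17)/(16 - 9) ≡ 13/7 mod 19. 7⁻¹ ≡ 11 (mod 19), so λ ≡ 10.
  x = λ² - 9 - 16 = 100 - 25 ≡ 18; y = λ·(9 - 18) - 17 ≡ 7. → (18, 7)

(18, 7)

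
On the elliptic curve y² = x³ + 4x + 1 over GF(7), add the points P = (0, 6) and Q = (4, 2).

(0, 6) + (4, 2). λ = (2 - 6)/(4 - 0) ≡ 3/4 mod 7. 4⁻¹ ≡ 2 (mod 7), so λ ≡ 6.
  x = λ² - 0 - 4 = 36 - 4 ≡ 4; y = λ·(0 - 4) - 6 ≡ 5. → (4, 5)

(4, 5)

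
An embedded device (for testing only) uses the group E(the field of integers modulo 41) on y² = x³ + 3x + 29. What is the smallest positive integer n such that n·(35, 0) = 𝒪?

2P: (35, 0) + (35, 0): same x and y₁ ≡ -y₂, so the sum is 𝒪.
2P = 𝒪, so the order is 2.

2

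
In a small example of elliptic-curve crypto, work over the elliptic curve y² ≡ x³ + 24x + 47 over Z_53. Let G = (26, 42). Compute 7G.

Repeated addition: build up to 7G.
2G: tangent at (26, 42): λ = (3·26² + 24)/(2·42) ≡ 38/31. 31⁻¹ ≡ 12 (mod 53) since 31·12 = 372 ≡ 1, so λ ≡ 38·12 ≡ 32.
  x = λ² - 26 - 26 = 1024 - 52 ≡ 18; y = λ·(26 - 18) - 42 ≡ 2. → (18, 2)
3G: (18, 2) + (26, 42). λ = (42 - 2)/(26 - 18) ≡ 40/8 mod 53. 8⁻¹ ≡ 20 (mod 53) since 8·20 = 160 ≡ 1, so λ ≡ 5.
  x = λ² - 18 - 26 = 25 - 44 ≡ 34; y = λ·(18 - 34) - 2 ≡ 24. → (34, 24)
4G: (34, 24) + (26, 42). λ = (42 - 24)/(26 - 34) ≡ 18/45 mod 53. 45⁻¹ ≡ 33 (mod 53), so λ ≡ 11.
  x = λ² - 34 - 26 = 121 - 60 ≡ 8; y = λ·(34 - 8) - 24 ≡ 50. → (8, 50)
5G: (8, 50) + (26, 42). λ = (42 - 50)/(26 - 8) ≡ 45/18 mod 53. 18⁻¹ ≡ 3 (mod 53), so λ ≡ 29.
  x = λ² - 8 - 26 = 841 - 34 ≡ 12; y = λ·(8 - 12) - 50 ≡ 46. → (12, 46)
6G: (12, 46) + (26, 42). λ = (42 - 46)/(26 - 12) ≡ 49/14 mod 53. 14⁻¹ ≡ 19 (mod 53) since 14·19 = 266 ≡ 1, so λ ≡ 30.
  x = λ² - 12 - 26 = 900 - 38 ≡ 14; y = λ·(12 - 14) - 46 ≡ 0. → (14, 0)
7G: (14, 0) + (26, 42). λ = (42 - 0)/(26 - 14) ≡ 42/12 mod 53. 12⁻¹ ≡ 31 (mod 53), so λ ≡ 30.
  x = λ² - 14 - 26 = 900 - 40 ≡ 12; y = λ·(14 - 12) - 0 ≡ 7. → (12, 7)

(12, 7)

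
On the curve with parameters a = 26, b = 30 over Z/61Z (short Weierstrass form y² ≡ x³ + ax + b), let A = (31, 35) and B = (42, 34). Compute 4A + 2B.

First 4A:
Double-and-add on 4 = (100)₂. Start with A = (31, 35) for the leading 1-bit.
double: tangent at (31, 35): λ = (3·31² + 26)/(2·35) ≡ 42/9. 9⁻¹ ≡ 34 (mod 61), so λ ≡ 42·34 ≡ 25.
  x = λ² - 31 - 31 = 625 - 62 ≡ 14; y = λ·(31 - 14) - 35 ≡ 24. → (14, 24)
double: tangent at (14, 24): λ = (3·14² + 26)/(2·24) ≡ 4/48. 48⁻¹ ≡ 14 (mod 61), so λ ≡ 4·14 ≡ 56.
  x = λ² - 14 - 14 = 3136 - 28 ≡ 58; y = λ·(14 - 58) - 24 ≡ 13. → (58, 13)
4A = (58, 13).
Next 2B:
Repeated addition: build up to 2B.
2B: tangent at (42, 34): λ = (3·42² + 26)/(2·34) ≡ 11/7. 7⁻¹ ≡ 35 (mod 61), so λ ≡ 11·35 ≡ 19.
  x = λ² - 42 - 42 = 361 - 84 ≡ 33; y = λ·(42 - 33) - 34 ≡ 15. → (33, 15)
2B = (33, 15).
Finally 4A + 2B:
(58, 13) + (33, 15). λ = (15 - 13)/(33 - 58) ≡ 2/36 mod 61. 36⁻¹ ≡ 39 (mod 61) since 36·39 = 1404 ≡ 1, so λ ≡ 17.
  x = λ² - 58 - 33 = 289 - 91 ≡ 15; y = λ·(58 - 15) - 13 ≡ 47. → (15, 47)

(15, 47)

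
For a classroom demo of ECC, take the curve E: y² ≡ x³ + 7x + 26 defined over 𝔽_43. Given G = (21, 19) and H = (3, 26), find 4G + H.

First 4G:
Double-and-add on 4 = (100)₂. Start with G = (21, 19) for the leading 1-bit.
double: tangent at (21, 19): λ = (3·21² + 7)/(2·19) ≡ 40/38. 38⁻¹ ≡ 17 (mod 43) since 38·17 = 646 ≡ 1, so λ ≡ 40·17 ≡ 35.
  x = λ² - 21 - 21 = 1225 - 42 ≡ 22; y = λ·(21 - 22) - 19 ≡ 32. → (22, 32)
double: tangent at (22, 32): λ = (3·22² + 7)/(2·32) ≡ 40/21. 21⁻¹ ≡ 41 (mod 43), so λ ≡ 40·41 ≡ 6.
  x = λ² - 22 - 22 = 36 - 44 ≡ 35; y = λ·(22 - 35) - 32 ≡ 19. → (35, 19)
4G = (35, 19).
Finally 4G + H:
(35, 19) + (3, 26). λ = (26 - 19)/(3 - 35) ≡ 7/11 mod 43. 11⁻¹ ≡ 4 (mod 43), so λ ≡ 28.
  x = λ² - 35 - 3 = 784 - 38 ≡ 15; y = λ·(35 - 15) - 19 ≡ 25. → (15, 25)

(15, 25)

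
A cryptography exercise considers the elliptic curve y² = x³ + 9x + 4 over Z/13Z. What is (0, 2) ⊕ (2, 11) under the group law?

(0, 2) + (2, 11). λ = (11 - 2)/(2 - 0) ≡ 9/2 mod 13. 2⁻¹ ≡ 7 (mod 13), so λ ≡ 11.
  x = λ² - 0 - 2 = 121 - 2 ≡ 2; y = λ·(0 - 2) - 2 ≡ 2. → (2, 2)

(2, 2)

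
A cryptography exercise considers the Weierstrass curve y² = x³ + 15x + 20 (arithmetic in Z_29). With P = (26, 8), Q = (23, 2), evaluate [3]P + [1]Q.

(0, 7)

First 3P:
Repeated addition: build up to 3P.
2P: tangent at (26, 8): λ = (3·26² + 15)/(2·8) ≡ 13/16. 16⁻¹ ≡ 20 (mod 29), so λ ≡ 13·20 ≡ 28.
  x = λ² - 26 - 26 = 784 - 52 ≡ 7; y = λ·(26 - 7) - 8 ≡ 2. → (7, 2)
3P: (7, 2) + (26, 8). λ = (8 - 2)/(26 - 7) ≡ 6/19 mod 29. 19⁻¹ ≡ 26 (mod 29), so λ ≡ 11.
  x = λ² - 7 - 26 = 121 - 33 ≡ 1; y = λ·(7 - 1) - 2 ≡ 6. → (1, 6)
3P = (1, 6).
Finally 3P + Q:
(1, 6) + (23, 2). λ = (2 - 6)/(23 - 1) ≡ 25/22 mod 29. 22⁻¹ ≡ 4 (mod 29) since 22·4 = 88 ≡ 1, so λ ≡ 13.
  x = λ² - 1 - 23 = 169 - 24 ≡ 0; y = λ·(1 - 0) - 6 ≡ 7. → (0, 7)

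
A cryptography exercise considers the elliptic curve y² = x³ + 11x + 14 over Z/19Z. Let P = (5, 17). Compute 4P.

Repeated addition: build up to 4P.
2P: tangent at (5, 17): λ = (3·5² + 11)/(2·17) ≡ 10/15. 15⁻¹ ≡ 14 (mod 19), so λ ≡ 10·14 ≡ 7.
  x = λ² - 5 - 5 = 49 - 10 ≡ 1; y = λ·(5 - 1) - 17 ≡ 11. → (1, 11)
3P: (1, 11) + (5, 17). λ = (17 - 11)/(5 - 1) ≡ 6/4 mod 19. 4⁻¹ ≡ 5 (mod 19), so λ ≡ 11.
  x = λ² - 1 - 5 = 121 - 6 ≡ 1; y = λ·(1 - 1) - 11 ≡ 8. → (1, 8)
4P: (1, 8) + (5, 17). λ = (17 - 8)/(5 - 1) ≡ 9/4 mod 19. 4⁻¹ ≡ 5 (mod 19), so λ ≡ 7.
  x = λ² - 1 - 5 = 49 - 6 ≡ 5; y = λ·(1 - 5) - 8 ≡ 2. → (5, 2)

(5, 2)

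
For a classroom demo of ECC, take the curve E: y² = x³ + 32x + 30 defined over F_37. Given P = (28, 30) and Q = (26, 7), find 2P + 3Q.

(36, 16)

First 2P:
Repeated addition: build up to 2P.
2P: tangent at (28, 30): λ = (3·28² + 32)/(2·30) ≡ 16/23. 23⁻¹ ≡ 29 (mod 37) since 23·29 = 667 ≡ 1, so λ ≡ 16·29 ≡ 20.
  x = λ² - 28 - 28 = 400 - 56 ≡ 11; y = λ·(28 - 11) - 30 ≡ 14. → (11, 14)
2P = (11, 14).
Next 3Q:
Repeated addition: build up to 3Q.
2Q: tangent at (26, 7): λ = (3·26² + 32)/(2·7) ≡ 25/14. 14⁻¹ ≡ 8 (mod 37) since 14·8 = 112 ≡ 1, so λ ≡ 25·8 ≡ 15.
  x = λ² - 26 - 26 = 225 - 52 ≡ 25; y = λ·(26 - 25) - 7 ≡ 8. → (25, 8)
3Q: (25, 8) + (26, 7). λ = (7 - 8)/(26 - 25) ≡ 36/1 mod 37. 1⁻¹ ≡ 1 (mod 37), so λ ≡ 36.
  x = λ² - 25 - 26 = 1296 - 51 ≡ 24; y = λ·(25 - 24) - 8 ≡ 28. → (24, 28)
3Q = (24, 28).
Finally 2P + 3Q:
(11, 14) + (24, 28). λ = (28 - 14)/(24 - 11) ≡ 14/13 mod 37. 13⁻¹ ≡ 20 (mod 37) since 13·20 = 260 ≡ 1, so λ ≡ 21.
  x = λ² - 11 - 24 = 441 - 35 ≡ 36; y = λ·(11 - 36) - 14 ≡ 16. → (36, 16)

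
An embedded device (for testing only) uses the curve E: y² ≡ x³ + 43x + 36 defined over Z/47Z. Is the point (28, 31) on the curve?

yes

y² = 31² ≡ 21; x³ + 43x + 36 = 23192 ≡ 21 (mod 47). 21 = 21.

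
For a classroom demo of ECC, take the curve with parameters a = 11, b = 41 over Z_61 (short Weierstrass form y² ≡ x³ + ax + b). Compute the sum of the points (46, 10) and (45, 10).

(46, 10) + (45, 10). λ = (10 - 10)/(45 - 46) ≡ 0/60 mod 61. 60⁻¹ ≡ 60 (mod 61), so λ ≡ 0.
  x = λ² - 46 - 45 = 0 - 91 ≡ 31; y = λ·(46 - 31) - 10 ≡ 51. → (31, 51)

(31, 51)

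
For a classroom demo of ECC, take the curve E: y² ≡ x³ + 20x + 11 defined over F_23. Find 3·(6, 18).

Write P = (6, 18).
Repeated addition: build up to 3P.
2P: tangent at (6, 18): λ = (3·6² + 20)/(2·18) ≡ 13/13. 13⁻¹ ≡ 16 (mod 23) since 13·16 = 208 ≡ 1, so λ ≡ 13·16 ≡ 1.
  x = λ² - 6 - 6 = 1 - 12 ≡ 12; y = λ·(6 - 12) - 18 ≡ 22. → (12, 22)
3P: (12, 22) + (6, 18). λ = (18 - 22)/(6 - 12) ≡ 19/17 mod 23. 17⁻¹ ≡ 19 (mod 23), so λ ≡ 16.
  x = λ² - 12 - 6 = 256 - 18 ≡ 8; y = λ·(12 - 8) - 22 ≡ 19. → (8, 19)

(8, 19)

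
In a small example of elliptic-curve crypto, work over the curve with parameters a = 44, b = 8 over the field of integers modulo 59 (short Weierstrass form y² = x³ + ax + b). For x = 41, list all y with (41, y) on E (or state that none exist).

13, 46

x³ + 44x + 8 = 70733 ≡ 51 (mod 59).
Square roots of 51 mod 59: 13 and 46 (since 13² = 169 ≡ 51).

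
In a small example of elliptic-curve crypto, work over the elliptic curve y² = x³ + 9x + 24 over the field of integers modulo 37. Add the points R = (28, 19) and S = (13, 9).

(28, 19) + (13, 9). λ = (9 - 19)/(13 - 28) ≡ 27/22 mod 37. 22⁻¹ ≡ 32 (mod 37), so λ ≡ 13.
  x = λ² - 28 - 13 = 169 - 41 ≡ 17; y = λ·(28 - 17) - 19 ≡ 13. → (17, 13)

(17, 13)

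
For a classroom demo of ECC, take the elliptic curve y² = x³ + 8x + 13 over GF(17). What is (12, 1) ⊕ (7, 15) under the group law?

(14, 8)

(12, 1) + (7, 15). λ = (15 - 1)/(7 - 12) ≡ 14/12 mod 17. 12⁻¹ ≡ 10 (mod 17), so λ ≡ 4.
  x = λ² - 12 - 7 = 16 - 19 ≡ 14; y = λ·(12 - 14) - 1 ≡ 8. → (14, 8)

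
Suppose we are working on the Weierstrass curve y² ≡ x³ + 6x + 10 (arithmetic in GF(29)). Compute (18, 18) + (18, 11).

The two points share x = 18 and their y-coordinates satisfy 18 + 11 ≡ 0 (mod 29), so they are inverses. Their sum is O.

O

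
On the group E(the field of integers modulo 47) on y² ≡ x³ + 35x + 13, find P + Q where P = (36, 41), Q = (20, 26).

(36, 41) + (20, 26). λ = (26 - 41)/(20 - 36) ≡ 32/31 mod 47. 31⁻¹ ≡ 44 (mod 47), so λ ≡ 45.
  x = λ² - 36 - 20 = 2025 - 56 ≡ 42; y = λ·(36 - 42) - 41 ≡ 18. → (42, 18)

(42, 18)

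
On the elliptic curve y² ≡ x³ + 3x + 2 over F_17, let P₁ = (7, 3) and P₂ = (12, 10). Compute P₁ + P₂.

(2, 4)

(7, 3) + (12, 10). λ = (10 - 3)/(12 - 7) ≡ 7/5 mod 17. 5⁻¹ ≡ 7 (mod 17), so λ ≡ 15.
  x = λ² - 7 - 12 = 225 - 19 ≡ 2; y = λ·(7 - 2) - 3 ≡ 4. → (2, 4)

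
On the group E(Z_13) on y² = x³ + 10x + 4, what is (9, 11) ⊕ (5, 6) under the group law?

(9, 11) + (5, 6). λ = (6 - 11)/(5 - 9) ≡ 8/9 mod 13. 9⁻¹ ≡ 3 (mod 13), so λ ≡ 11.
  x = λ² - 9 - 5 = 121 - 14 ≡ 3; y = λ·(9 - 3) - 11 ≡ 3. → (3, 3)

(3, 3)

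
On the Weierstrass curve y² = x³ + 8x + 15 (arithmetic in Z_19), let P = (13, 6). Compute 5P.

(3, 16)

Repeated addition: build up to 5P.
2P: tangent at (13, 6): λ = (3·13² + 8)/(2·6) ≡ 2/12. 12⁻¹ ≡ 8 (mod 19), so λ ≡ 2·8 ≡ 16.
  x = λ² - 13 - 13 = 256 - 26 ≡ 2; y = λ·(13 - 2) - 6 ≡ 18. → (2, 18)
3P: (2, 18) + (13, 6). λ = (6 - 18)/(13 - 2) ≡ 7/11 mod 19. 11⁻¹ ≡ 7 (mod 19), so λ ≡ 11.
  x = λ² - 2 - 13 = 121 - 15 ≡ 11; y = λ·(2 - 11) - 18 ≡ 16. → (11, 16)
4P: (11, 16) + (13, 6). λ = (6 - 16)/(13 - 11) ≡ 9/2 mod 19. 2⁻¹ ≡ 10 (mod 19), so λ ≡ 14.
  x = λ² - 11 - 13 = 196 - 24 ≡ 1; y = λ·(11 - 1) - 16 ≡ 10. → (1, 10)
5P: (1, 10) + (13, 6). λ = (6 - 10)/(13 - 1) ≡ 15/12 mod 19. 12⁻¹ ≡ 8 (mod 19), so λ ≡ 6.
  x = λ² - 1 - 13 = 36 - 14 ≡ 3; y = λ·(1 - 3) - 10 ≡ 16. → (3, 16)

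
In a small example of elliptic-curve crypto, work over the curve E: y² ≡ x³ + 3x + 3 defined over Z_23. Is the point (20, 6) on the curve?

yes

y² = 6² ≡ 13; x³ + 3x + 3 = 8063 ≡ 13 (mod 23). 13 = 13.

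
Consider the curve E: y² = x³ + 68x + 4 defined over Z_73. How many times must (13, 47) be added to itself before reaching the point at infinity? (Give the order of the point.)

2P: tangent at (13, 47): λ = (3·13² + 68)/(2·47) ≡ 64/21. 21⁻¹ ≡ 7 (mod 73) since 21·7 = 147 ≡ 1, so λ ≡ 64·7 ≡ 10.
  x = λ² - 13 - 13 = 100 - 26 ≡ 1; y = λ·(13 - 1) - 47 ≡ 0. → (1, 0)
3P: (1, 0) + (13, 47). λ = (47 - 0)/(13 - 1) ≡ 47/12 mod 73. 12⁻¹ ≡ 67 (mod 73), so λ ≡ 10.
  x = λ² - 1 - 13 = 100 - 14 ≡ 13; y = λ·(1 - 13) - 0 ≡ 26. → (13, 26)
4P: (13, 26) + (13, 47): same x and y₁ ≡ -y₂, so the sum is the point at infinity.
4P = the point at infinity, so the order is 4.

4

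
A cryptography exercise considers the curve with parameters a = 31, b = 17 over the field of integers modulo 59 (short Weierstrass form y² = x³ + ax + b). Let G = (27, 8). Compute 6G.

(32, 41)

Repeated addition: build up to 6G.
2G: tangent at (27, 8): λ = (3·27² + 31)/(2·8) ≡ 35/16. 16⁻¹ ≡ 48 (mod 59) since 16·48 = 768 ≡ 1, so λ ≡ 35·48 ≡ 28.
  x = λ² - 27 - 27 = 784 - 54 ≡ 22; y = λ·(27 - 22) - 8 ≡ 14. → (22, 14)
3G: (22, 14) + (27, 8). λ = (8 - 14)/(27 - 22) ≡ 53/5 mod 59. 5⁻¹ ≡ 12 (mod 59) since 5·12 = 60 ≡ 1, so λ ≡ 46.
  x = λ² - 22 - 27 = 2116 - 49 ≡ 2; y = λ·(22 - 2) - 14 ≡ 21. → (2, 21)
4G: (2, 21) + (27, 8). λ = (8 - 21)/(27 - 2) ≡ 46/25 mod 59. 25⁻¹ ≡ 26 (mod 59) since 25·26 = 650 ≡ 1, so λ ≡ 16.
  x = λ² - 2 - 27 = 256 - 29 ≡ 50; y = λ·(2 - 50) - 21 ≡ 37. → (50, 37)
5G: (50, 37) + (27, 8). λ = (8 - 37)/(27 - 50) ≡ 30/36 mod 59. 36⁻¹ ≡ 41 (mod 59) since 36·41 = 1476 ≡ 1, so λ ≡ 50.
  x = λ² - 50 - 27 = 2500 - 77 ≡ 4; y = λ·(50 - 4) - 37 ≡ 21. → (4, 21)
6G: (4, 21) + (27, 8). λ = (8 - 21)/(27 - 4) ≡ 46/23 mod 59. 23⁻¹ ≡ 18 (mod 59) since 23·18 = 414 ≡ 1, so λ ≡ 2.
  x = λ² - 4 - 27 = 4 - 31 ≡ 32; y = λ·(4 - 32) - 21 ≡ 41. → (32, 41)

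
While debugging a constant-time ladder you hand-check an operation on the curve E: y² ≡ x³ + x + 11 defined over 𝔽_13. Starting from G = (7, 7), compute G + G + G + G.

Repeated addition: build up to 4G.
2G: tangent at (7, 7): λ = (3·7² + 1)/(2·7) ≡ 5/1. 1⁻¹ ≡ 1 (mod 13), so λ ≡ 5·1 ≡ 5.
  x = λ² - 7 - 7 = 25 - 14 ≡ 11; y = λ·(7 - 11) - 7 ≡ 12. → (11, 12)
3G: (11, 12) + (7, 7). λ = (7 - 12)/(7 - 11) ≡ 8/9 mod 13. 9⁻¹ ≡ 3 (mod 13) since 9·3 = 27 ≡ 1, so λ ≡ 11.
  x = λ² - 11 - 7 = 121 - 18 ≡ 12; y = λ·(11 - 12) - 12 ≡ 3. → (12, 3)
4G: (12, 3) + (7, 7). λ = (7 - 3)/(7 - 12) ≡ 4/8 mod 13. 8⁻¹ ≡ 5 (mod 13), so λ ≡ 7.
  x = λ² - 12 - 7 = 49 - 19 ≡ 4; y = λ·(12 - 4) - 3 ≡ 1. → (4, 1)

(4, 1)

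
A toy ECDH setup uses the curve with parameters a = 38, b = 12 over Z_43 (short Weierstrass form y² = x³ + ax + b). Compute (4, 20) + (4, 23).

O

The two points share x = 4 and their y-coordinates satisfy 20 + 23 ≡ 0 (mod 43), so they are inverses. Their sum is O.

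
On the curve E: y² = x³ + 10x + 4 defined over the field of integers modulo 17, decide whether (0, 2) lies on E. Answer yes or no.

yes

y² = 2² ≡ 4; x³ + 10x + 4 = 4 ≡ 4 (mod 17). 4 = 4.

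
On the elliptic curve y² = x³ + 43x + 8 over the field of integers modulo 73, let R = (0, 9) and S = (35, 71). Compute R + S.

(0, 9) + (35, 71). λ = (71 - 9)/(35 - 0) ≡ 62/35 mod 73. 35⁻¹ ≡ 48 (mod 73), so λ ≡ 56.
  x = λ² - 0 - 35 = 3136 - 35 ≡ 35; y = λ·(0 - 35) - 9 ≡ 2. → (35, 2)

(35, 2)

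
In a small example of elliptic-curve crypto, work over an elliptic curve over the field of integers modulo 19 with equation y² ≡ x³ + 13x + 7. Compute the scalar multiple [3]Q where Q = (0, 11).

(13, 6)

Repeated addition: build up to 3Q.
2Q: tangent at (0, 11): λ = (3·0² + 13)/(2·11) ≡ 13/3. 3⁻¹ ≡ 13 (mod 19), so λ ≡ 13·13 ≡ 17.
  x = λ² - 0 - 0 = 289 - 0 ≡ 4; y = λ·(0 - 4) - 11 ≡ 16. → (4, 16)
3Q: (4, 16) + (0, 11). λ = (11 - 16)/(0 - 4) ≡ 14/15 mod 19. 15⁻¹ ≡ 14 (mod 19) since 15·14 = 210 ≡ 1, so λ ≡ 6.
  x = λ² - 4 - 0 = 36 - 4 ≡ 13; y = λ·(4 - 13) - 16 ≡ 6. → (13, 6)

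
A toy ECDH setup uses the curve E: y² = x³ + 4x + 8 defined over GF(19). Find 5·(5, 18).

(12, 13)

Write P = (5, 18).
Repeated addition: build up to 5P.
2P: tangent at (5, 18): λ = (3·5² + 4)/(2·18) ≡ 3/17. 17⁻¹ ≡ 9 (mod 19), so λ ≡ 3·9 ≡ 8.
  x = λ² - 5 - 5 = 64 - 10 ≡ 16; y = λ·(5 - 16) - 18 ≡ 8. → (16, 8)
3P: (16, 8) + (5, 18). λ = (18 - 8)/(5 - 16) ≡ 10/8 mod 19. 8⁻¹ ≡ 12 (mod 19), so λ ≡ 6.
  x = λ² - 16 - 5 = 36 - 21 ≡ 15; y = λ·(16 - 15) - 8 ≡ 17. → (15, 17)
4P: (15, 17) + (5, 18). λ = (18 - 17)/(5 - 15) ≡ 1/9 mod 19. 9⁻¹ ≡ 17 (mod 19) since 9·17 = 153 ≡ 1, so λ ≡ 17.
  x = λ² - 15 - 5 = 289 - 20 ≡ 3; y = λ·(15 - 3) - 17 ≡ 16. → (3, 16)
5P: (3, 16) + (5, 18). λ = (18 - 16)/(5 - 3) ≡ 2/2 mod 19. 2⁻¹ ≡ 10 (mod 19), so λ ≡ 1.
  x = λ² - 3 - 5 = 1 - 8 ≡ 12; y = λ·(3 - 12) - 16 ≡ 13. → (12, 13)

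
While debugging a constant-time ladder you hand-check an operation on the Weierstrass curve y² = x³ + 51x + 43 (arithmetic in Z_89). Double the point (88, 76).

tangent at (88, 76): λ = (3·88² + 51)/(2·76) ≡ 54/63. 63⁻¹ ≡ 65 (mod 89), so λ ≡ 54·65 ≡ 39.
  x = λ² - 88 - 88 = 1521 - 176 ≡ 10; y = λ·(88 - 10) - 76 ≡ 29. → (10, 29)

(10, 29)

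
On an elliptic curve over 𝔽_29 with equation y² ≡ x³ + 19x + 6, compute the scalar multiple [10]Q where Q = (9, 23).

Repeated addition: build up to 10Q.
2Q: tangent at (9, 23): λ = (3·9² + 19)/(2·23) ≡ 1/17. 17⁻¹ ≡ 12 (mod 29) since 17·12 = 204 ≡ 1, so λ ≡ 1·12 ≡ 12.
  x = λ² - 9 - 9 = 144 - 18 ≡ 10; y = λ·(9 - 10) - 23 ≡ 23. → (10, 23)
3Q: (10, 23) + (9, 23). λ = (23 - 23)/(9 - 10) ≡ 0/28 mod 29. 28⁻¹ ≡ 28 (mod 29), so λ ≡ 0.
  x = λ² - 10 - 9 = 0 - 19 ≡ 10; y = λ·(10 - 10) - 23 ≡ 6. → (10, 6)
4Q: (10, 6) + (9, 23). λ = (23 - 6)/(9 - 10) ≡ 17/28 mod 29. 28⁻¹ ≡ 28 (mod 29), so λ ≡ 12.
  x = λ² - 10 - 9 = 144 - 19 ≡ 9; y = λ·(10 - 9) - 6 ≡ 6. → (9, 6)
5Q: (9, 6) + (9, 23): same x and y₁ ≡ -y₂, so the sum is O.
6Q: O + (9, 23) = (9, 23) (identity).
7Q: tangent at (9, 23): λ = (3·9² + 19)/(2·23) ≡ 1/17. 17⁻¹ ≡ 12 (mod 29), so λ ≡ 1·12 ≡ 12.
  x = λ² - 9 - 9 = 144 - 18 ≡ 10; y = λ·(9 - 10) - 23 ≡ 23. → (10, 23)
8Q: (10, 23) + (9, 23). λ = (23 - 23)/(9 - 10) ≡ 0/28 mod 29. 28⁻¹ ≡ 28 (mod 29) since 28·28 = 784 ≡ 1, so λ ≡ 0.
  x = λ² - 10 - 9 = 0 - 19 ≡ 10; y = λ·(10 - 10) - 23 ≡ 6. → (10, 6)
9Q: (10, 6) + (9, 23). λ = (23 - 6)/(9 - 10) ≡ 17/28 mod 29. 28⁻¹ ≡ 28 (mod 29), so λ ≡ 12.
  x = λ² - 10 - 9 = 144 - 19 ≡ 9; y = λ·(10 - 9) - 6 ≡ 6. → (9, 6)
10Q: (9, 6) + (9, 23): same x and y₁ ≡ -y₂, so the sum is O.

O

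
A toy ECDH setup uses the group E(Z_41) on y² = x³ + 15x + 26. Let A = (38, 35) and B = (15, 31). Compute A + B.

(25, 35)

(38, 35) + (15, 31). λ = (31 - 35)/(15 - 38) ≡ 37/18 mod 41. 18⁻¹ ≡ 16 (mod 41), so λ ≡ 18.
  x = λ² - 38 - 15 = 324 - 53 ≡ 25; y = λ·(38 - 25) - 35 ≡ 35. → (25, 35)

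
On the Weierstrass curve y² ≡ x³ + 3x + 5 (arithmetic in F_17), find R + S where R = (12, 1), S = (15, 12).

(11, 14)

(12, 1) + (15, 12). λ = (12 - 1)/(15 - 12) ≡ 11/3 mod 17. 3⁻¹ ≡ 6 (mod 17) since 3·6 = 18 ≡ 1, so λ ≡ 15.
  x = λ² - 12 - 15 = 225 - 27 ≡ 11; y = λ·(12 - 11) - 1 ≡ 14. → (11, 14)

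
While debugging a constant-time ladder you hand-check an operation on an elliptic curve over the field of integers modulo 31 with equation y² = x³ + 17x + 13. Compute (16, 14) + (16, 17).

O

The two points share x = 16 and their y-coordinates satisfy 14 + 17 ≡ 0 (mod 31), so they are inverses. Their sum is the point at infinity.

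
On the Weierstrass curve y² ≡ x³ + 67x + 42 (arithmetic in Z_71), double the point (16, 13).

(66, 47)

tangent at (16, 13): λ = (3·16² + 67)/(2·13) ≡ 54/26. 26⁻¹ ≡ 41 (mod 71) since 26·41 = 1066 ≡ 1, so λ ≡ 54·41 ≡ 13.
  x = λ² - 16 - 16 = 169 - 32 ≡ 66; y = λ·(16 - 66) - 13 ≡ 47. → (66, 47)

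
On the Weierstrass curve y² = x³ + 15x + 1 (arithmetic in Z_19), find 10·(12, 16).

Write Q = (12, 16).
Double-and-add on 10 = (1010)₂. Start with Q = (12, 16) for the leading 1-bit.
double: tangent at (12, 16): λ = (3·12² + 15)/(2·16) ≡ 10/13. 13⁻¹ ≡ 3 (mod 19), so λ ≡ 10·3 ≡ 11.
  x = λ² - 12 - 12 = 121 - 24 ≡ 2; y = λ·(12 - 2) - 16 ≡ 18. → (2, 18)
double: tangent at (2, 18): λ = (3·2² + 15)/(2·18) ≡ 8/17. 17⁻¹ ≡ 9 (mod 19), so λ ≡ 8·9 ≡ 15.
  x = λ² - 2 - 2 = 225 - 4 ≡ 12; y = λ·(2 - 12) - 18 ≡ 3. → (12, 3)
add Q: (12, 3) + (12, 16): same x and y₁ ≡ -y₂, so the sum is the point at infinity.
double: the point at infinity + the point at infinity = the point at infinity (identity).

O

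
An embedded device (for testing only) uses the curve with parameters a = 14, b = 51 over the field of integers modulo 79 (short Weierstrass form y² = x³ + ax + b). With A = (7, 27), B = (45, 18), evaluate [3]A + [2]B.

First 3A:
Repeated addition: build up to 3A.
2A: tangent at (7, 27): λ = (3·7² + 14)/(2·27) ≡ 3/54. 54⁻¹ ≡ 60 (mod 79) since 54·60 = 3240 ≡ 1, so λ ≡ 3·60 ≡ 22.
  x = λ² - 7 - 7 = 484 - 14 ≡ 75; y = λ·(7 - 75) - 27 ≡ 57. → (75, 57)
3A: (75, 57) + (7, 27). λ = (27 - 57)/(7 - 75) ≡ 49/11 mod 79. 11⁻¹ ≡ 36 (mod 79), so λ ≡ 26.
  x = λ² - 75 - 7 = 676 - 82 ≡ 41; y = λ·(75 - 41) - 57 ≡ 37. → (41, 37)
3A = (41, 37).
Next 2B:
Repeated addition: build up to 2B.
2B: tangent at (45, 18): λ = (3·45² + 14)/(2·18) ≡ 6/36. 36⁻¹ ≡ 11 (mod 79) since 36·11 = 396 ≡ 1, so λ ≡ 6·11 ≡ 66.
  x = λ² - 45 - 45 = 4356 - 90 ≡ 0; y = λ·(45 - 0) - 18 ≡ 29. → (0, 29)
2B = (0, 29).
Finally 3A + 2B:
(41, 37) + (0, 29). λ = (29 - 37)/(0 - 41) ≡ 71/38 mod 79. 38⁻¹ ≡ 52 (mod 79), so λ ≡ 58.
  x = λ² - 41 - 0 = 3364 - 41 ≡ 5; y = λ·(41 - 5) - 37 ≡ 76. → (5, 76)

(5, 76)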